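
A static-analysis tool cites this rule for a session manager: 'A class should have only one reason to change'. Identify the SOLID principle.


This describes the Single Responsibility Principle (SRP)

Single Responsibility Principle (SRP)


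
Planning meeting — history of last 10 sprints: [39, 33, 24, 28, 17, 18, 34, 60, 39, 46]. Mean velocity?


Formula: Avg velocity = Total points / Number of sprints
Points: [39, 33, 24, 28, 17, 18, 34, 60, 39, 46]
Sum = 39 + 33 + 24 + 28 + 17 + 18 + 34 + 60 + 39 + 46 = 338
Avg velocity = 338 / 10 = 33.8 points/sprint

33.8 points/sprint


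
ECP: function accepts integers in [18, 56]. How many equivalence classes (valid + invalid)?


Valid range: [18, 56]
Class 1: x < 18 — invalid
Class 2: 18 ≤ x ≤ 56 — valid
Class 3: x > 56 — invalid
Total equivalence classes: 3

3 equivalence classes


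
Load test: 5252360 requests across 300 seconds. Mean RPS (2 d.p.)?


Formula: throughput = requests / seconds
throughput = 5252360 / 300
throughput = 17507.87 requests/second

17507.87 requests/second


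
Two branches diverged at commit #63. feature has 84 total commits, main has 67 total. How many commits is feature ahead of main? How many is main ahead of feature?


Common ancestor: commit #63
feature commits after divergence: 84 - 63 = 21
main commits after divergence: 67 - 63 = 4
feature is 21 commits ahead of main
main is 4 commits ahead of feature

feature ahead: 21, main ahead: 4


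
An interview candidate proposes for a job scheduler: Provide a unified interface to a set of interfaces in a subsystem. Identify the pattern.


This matches the Facade pattern

Facade


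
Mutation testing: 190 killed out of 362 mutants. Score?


Mutation score = killed / total * 100
Mutation score = 190 / 362 * 100
Mutation score = 52.49%

52.49%


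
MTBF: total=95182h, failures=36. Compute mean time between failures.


Formula: MTBF = Total operating time / Number of failures
MTBF = 95182 / 36
MTBF = 2643.94 hours

2643.94 hours


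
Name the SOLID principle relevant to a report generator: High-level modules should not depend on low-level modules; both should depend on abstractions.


This describes the Dependency Inversion Principle (DIP)

Dependency Inversion Principle (DIP)


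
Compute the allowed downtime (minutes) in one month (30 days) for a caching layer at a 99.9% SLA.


Formula: allowed downtime = period * (100 - SLA) / 100
Period (month (30 days)) = 43200 minutes
Unavailability fraction = (100 - 99.9) / 100
Allowed downtime = 43200 * (100 - 99.9) / 100
Allowed downtime = 43.2 minutes

43.2 minutes


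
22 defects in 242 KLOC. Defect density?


Defect density = defects / KLOC
Defect density = 22 / 242
Defect density = 0.091 defects/KLOC

0.091 defects/KLOC


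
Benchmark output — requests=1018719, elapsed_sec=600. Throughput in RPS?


Formula: throughput = requests / seconds
throughput = 1018719 / 600
throughput = 1697.87 requests/second

1697.87 requests/second


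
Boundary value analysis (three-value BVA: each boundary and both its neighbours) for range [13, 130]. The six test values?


Range: [13, 130]
Boundaries: just below min, min, min+1, max-1, max, just above max
Values: [12, 13, 14, 129, 130, 131]

[12, 13, 14, 129, 130, 131]


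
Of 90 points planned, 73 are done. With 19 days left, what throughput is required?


Formula: Required rate = Remaining points / Days left
Remaining = 90 - 73 = 17 points
Required rate = 17 / 19 = 0.89 points/day

0.89 points/day


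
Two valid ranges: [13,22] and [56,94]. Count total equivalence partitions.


Valid ranges: [13,22] and [56,94]
Class 1: x < 13 — invalid
Class 2: 13 ≤ x ≤ 22 — valid
Class 3: 22 < x < 56 — invalid (gap between ranges)
Class 4: 56 ≤ x ≤ 94 — valid
Class 5: x > 94 — invalid
Total equivalence classes: 5

5 equivalence classes


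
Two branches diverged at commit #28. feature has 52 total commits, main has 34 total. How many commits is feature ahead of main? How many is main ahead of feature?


Common ancestor: commit #28
feature commits after divergence: 52 - 28 = 24
main commits after divergence: 34 - 28 = 6
feature is 24 commits ahead of main
main is 6 commits ahead of feature

feature ahead: 24, main ahead: 6


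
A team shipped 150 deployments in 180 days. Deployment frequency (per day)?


Formula: deployments per day = releases / days
= 150 / 180
= 0.833 deploys/day
(equivalently, 5.83 deploys/week)

0.833 deploys/day


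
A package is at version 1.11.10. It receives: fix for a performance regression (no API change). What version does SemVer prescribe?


Current: 1.11.10
Change category: 'fix for a performance regression (no API change)' → patch bump
SemVer rule: patch bump → increment PATCH (MAJOR and MINOR unchanged)
New: 1.11.11

1.11.11


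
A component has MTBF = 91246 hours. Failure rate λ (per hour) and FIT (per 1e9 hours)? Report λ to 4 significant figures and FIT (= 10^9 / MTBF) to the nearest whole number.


Formula: λ = 1 / MTBF; FIT = λ × 1e9 = 1e9 / MTBF
λ = 1 / 91246 ≈ 1.096e-05 failures/hour
FIT = 1e9 / 91246 ≈ 10959 failures per 1e9 hours (nearest whole number)

λ = 1.096e-05 /h, FIT = 10959


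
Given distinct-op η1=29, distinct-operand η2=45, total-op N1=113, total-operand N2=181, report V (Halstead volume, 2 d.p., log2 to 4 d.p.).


Formula: V = N * log2(η), where N = N1 + N2 and η = η1 + η2
η = 29 + 45 = 74
N = 113 + 181 = 294
log2(74) ≈ 6.2095
V = 294 * 6.2095 = 1825.59

1825.59


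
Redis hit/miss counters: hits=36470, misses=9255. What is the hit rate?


Formula: hit rate = hits / (hits + misses) * 100
hit rate = 36470 / (36470 + 9255) * 100
hit rate = 36470 / 45725 * 100
hit rate = 79.76%

79.76%


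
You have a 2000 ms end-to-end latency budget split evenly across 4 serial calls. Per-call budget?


Formula: per_stage = total_budget / stages
per_stage = 2000 / 4
per_stage = 500.0 ms

500.0 ms


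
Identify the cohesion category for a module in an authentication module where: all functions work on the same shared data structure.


Reasoning: Functions share data
Type: Communicational cohesion

Communicational cohesion


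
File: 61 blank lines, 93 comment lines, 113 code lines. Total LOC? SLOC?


Total LOC = blank + comment + code
Total LOC = 61 + 93 + 113 = 267
SLOC (source only) = code = 113

Total LOC: 267, SLOC: 113


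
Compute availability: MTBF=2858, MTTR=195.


Availability = MTBF / (MTBF + MTTR)
Availability = 2858 / (2858 + 195)
Availability = 2858 / 3053
Availability = 93.6128%

93.6128%


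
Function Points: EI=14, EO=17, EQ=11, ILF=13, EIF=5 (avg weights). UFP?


UFP = EI*4 + EO*5 + EQ*4 + ILF*10 + EIF*7
UFP = 14*4 + 17*5 + 11*4 + 13*10 + 5*7
UFP = 56 + 85 + 44 + 130 + 35
UFP = 350

350


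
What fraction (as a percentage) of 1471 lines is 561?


Coverage = covered / total * 100
Coverage = 561 / 1471 * 100
Coverage = 38.14%

38.14%


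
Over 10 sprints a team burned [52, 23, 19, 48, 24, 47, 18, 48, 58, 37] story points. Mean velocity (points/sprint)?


Formula: Avg velocity = Total points / Number of sprints
Points: [52, 23, 19, 48, 24, 47, 18, 48, 58, 37]
Sum = 52 + 23 + 19 + 48 + 24 + 47 + 18 + 48 + 58 + 37 = 374
Avg velocity = 374 / 10 = 37.4 points/sprint

37.4 points/sprint


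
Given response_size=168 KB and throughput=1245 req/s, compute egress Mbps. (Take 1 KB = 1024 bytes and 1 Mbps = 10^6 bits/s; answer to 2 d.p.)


Formula: Mbps = payload_bytes * RPS * 8 / 1e6
Payload per request = 168 KB = 168 * 1024 = 172032 bytes
Total bytes/sec = 172032 * 1245 = 214179840
Total bits/sec = 214179840 * 8 = 1713438720
Mbps = 1713438720 / 1e6 = 1713.44

1713.44 Mbps


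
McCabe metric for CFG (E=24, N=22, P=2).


Formula: V(G) = E - N + 2P
V(G) = 24 - 22 + 2*2
V(G) = 2 + 4
V(G) = 6

6


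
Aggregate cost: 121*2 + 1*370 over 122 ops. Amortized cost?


Formula: Amortized cost = Total cost / Operations
Total cost = (121 * 2) + (1 * 370)
Total cost = 242 + 370 = 612
Amortized = 612 / 122 = 5.0164

5.0164


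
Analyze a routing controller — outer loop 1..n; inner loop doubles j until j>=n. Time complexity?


Reasoning: linear outer times logarithmic inner
Complexity: O(n log n)

O(n log n)


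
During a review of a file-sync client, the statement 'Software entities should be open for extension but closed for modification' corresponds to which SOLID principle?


This describes the Open/Closed Principle (OCP)

Open/Closed Principle (OCP)


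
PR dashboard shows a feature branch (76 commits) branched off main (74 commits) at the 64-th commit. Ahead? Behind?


Common ancestor: commit #64
feature commits after divergence: 76 - 64 = 12
main commits after divergence: 74 - 64 = 10
feature is 12 commits ahead of main
main is 10 commits ahead of feature

feature ahead: 12, main ahead: 10


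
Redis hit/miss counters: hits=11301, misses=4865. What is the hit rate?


Formula: hit rate = hits / (hits + misses) * 100
hit rate = 11301 / (11301 + 4865) * 100
hit rate = 11301 / 16166 * 100
hit rate = 69.91%

69.91%


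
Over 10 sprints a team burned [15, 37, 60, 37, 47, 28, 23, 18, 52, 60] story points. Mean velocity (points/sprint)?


Formula: Avg velocity = Total points / Number of sprints
Points: [15, 37, 60, 37, 47, 28, 23, 18, 52, 60]
Sum = 15 + 37 + 60 + 37 + 47 + 28 + 23 + 18 + 52 + 60 = 377
Avg velocity = 377 / 10 = 37.7 points/sprint

37.7 points/sprint


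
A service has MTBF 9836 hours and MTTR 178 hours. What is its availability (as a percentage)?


Availability = MTBF / (MTBF + MTTR)
Availability = 9836 / (9836 + 178)
Availability = 9836 / 10014
Availability = 98.2225%

98.2225%


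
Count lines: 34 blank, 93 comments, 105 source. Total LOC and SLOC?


Total LOC = blank + comment + code
Total LOC = 34 + 93 + 105 = 232
SLOC (source only) = code = 105

Total LOC: 232, SLOC: 105


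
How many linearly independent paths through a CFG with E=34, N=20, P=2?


Formula: V(G) = E - N + 2P
V(G) = 34 - 20 + 2*2
V(G) = 14 + 4
V(G) = 18

18


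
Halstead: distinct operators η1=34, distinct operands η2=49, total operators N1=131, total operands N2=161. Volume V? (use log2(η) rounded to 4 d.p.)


Formula: V = N * log2(η), where N = N1 + N2 and η = η1 + η2
η = 34 + 49 = 83
N = 131 + 161 = 292
log2(83) ≈ 6.3750
V = 292 * 6.3750 = 1861.50

1861.50


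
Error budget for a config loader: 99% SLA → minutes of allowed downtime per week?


Formula: allowed downtime = period * (100 - SLA) / 100
Period (week) = 10080 minutes
Unavailability fraction = (100 - 99.0) / 100
Allowed downtime = 10080 * (100 - 99.0) / 100
Allowed downtime = 100.8 minutes

100.8 minutes


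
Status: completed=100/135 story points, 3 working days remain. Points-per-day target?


Formula: Required rate = Remaining points / Days left
Remaining = 135 - 100 = 35 points
Required rate = 35 / 3 = 11.67 points/day

11.67 points/day


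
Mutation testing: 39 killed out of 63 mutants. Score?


Mutation score = killed / total * 100
Mutation score = 39 / 63 * 100
Mutation score = 61.9%

61.9%


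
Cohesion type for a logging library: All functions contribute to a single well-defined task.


Reasoning: Best: single purpose
Type: Functional cohesion

Functional cohesion


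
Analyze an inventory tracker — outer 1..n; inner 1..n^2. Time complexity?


Reasoning: n times n^2
Complexity: O(n^3)

O(n^3)


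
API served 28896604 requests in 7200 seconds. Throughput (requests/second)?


Formula: throughput = requests / seconds
throughput = 28896604 / 7200
throughput = 4013.42 requests/second

4013.42 requests/second


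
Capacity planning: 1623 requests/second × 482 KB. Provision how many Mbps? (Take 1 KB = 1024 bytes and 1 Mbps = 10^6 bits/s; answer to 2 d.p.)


Formula: Mbps = payload_bytes * RPS * 8 / 1e6
Payload per request = 482 KB = 482 * 1024 = 493568 bytes
Total bytes/sec = 493568 * 1623 = 801060864
Total bits/sec = 801060864 * 8 = 6408486912
Mbps = 6408486912 / 1e6 = 6408.49

6408.49 Mbps


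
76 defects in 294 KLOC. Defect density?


Defect density = defects / KLOC
Defect density = 76 / 294
Defect density = 0.259 defects/KLOC

0.259 defects/KLOC


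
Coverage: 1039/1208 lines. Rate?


Coverage = covered / total * 100
Coverage = 1039 / 1208 * 100
Coverage = 86.01%

86.01%


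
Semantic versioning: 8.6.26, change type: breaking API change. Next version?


Current: 8.6.26
Change category: 'breaking API change' → major bump
SemVer rule: major bump → increment MAJOR, reset MINOR and PATCH to 0
New: 9.0.0

9.0.0


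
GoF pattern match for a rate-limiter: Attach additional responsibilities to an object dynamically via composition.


This matches the Decorator pattern

Decorator


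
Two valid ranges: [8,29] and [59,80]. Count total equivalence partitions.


Valid ranges: [8,29] and [59,80]
Class 1: x < 8 — invalid
Class 2: 8 ≤ x ≤ 29 — valid
Class 3: 29 < x < 59 — invalid (gap between ranges)
Class 4: 59 ≤ x ≤ 80 — valid
Class 5: x > 80 — invalid
Total equivalence classes: 5

5 equivalence classes


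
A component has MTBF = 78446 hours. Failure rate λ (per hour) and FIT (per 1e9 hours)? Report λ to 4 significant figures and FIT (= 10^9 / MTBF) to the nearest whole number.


Formula: λ = 1 / MTBF; FIT = λ × 1e9 = 1e9 / MTBF
λ = 1 / 78446 ≈ 1.275e-05 failures/hour
FIT = 1e9 / 78446 ≈ 12748 failures per 1e9 hours (nearest whole number)

λ = 1.275e-05 /h, FIT = 12748


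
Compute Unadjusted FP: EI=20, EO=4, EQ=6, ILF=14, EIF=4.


UFP = EI*4 + EO*5 + EQ*4 + ILF*10 + EIF*7
UFP = 20*4 + 4*5 + 6*4 + 14*10 + 4*7
UFP = 80 + 20 + 24 + 140 + 28
UFP = 292

292


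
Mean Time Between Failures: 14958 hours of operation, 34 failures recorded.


Formula: MTBF = Total operating time / Number of failures
MTBF = 14958 / 34
MTBF = 439.94 hours

439.94 hours


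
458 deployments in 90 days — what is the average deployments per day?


Formula: deployments per day = releases / days
= 458 / 90
= 5.089 deploys/day
(equivalently, 35.62 deploys/week)

5.089 deploys/day


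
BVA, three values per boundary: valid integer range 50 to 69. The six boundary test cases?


Range: [50, 69]
Boundaries: just below min, min, min+1, max-1, max, just above max
Values: [49, 50, 51, 68, 69, 70]

[49, 50, 51, 68, 69, 70]


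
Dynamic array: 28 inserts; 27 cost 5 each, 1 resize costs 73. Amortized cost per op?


Formula: Amortized cost = Total cost / Operations
Total cost = (27 * 5) + (1 * 73)
Total cost = 135 + 73 = 208
Amortized = 208 / 28 = 7.4286

7.4286


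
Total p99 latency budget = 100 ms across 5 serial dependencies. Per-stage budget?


Formula: per_stage = total_budget / stages
per_stage = 100 / 5
per_stage = 20.0 ms

20.0 ms


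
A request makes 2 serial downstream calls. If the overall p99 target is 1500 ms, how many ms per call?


Formula: per_stage = total_budget / stages
per_stage = 1500 / 2
per_stage = 750.0 ms

750.0 ms


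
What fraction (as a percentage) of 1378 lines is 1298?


Coverage = covered / total * 100
Coverage = 1298 / 1378 * 100
Coverage = 94.19%

94.19%


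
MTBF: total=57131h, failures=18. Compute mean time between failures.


Formula: MTBF = Total operating time / Number of failures
MTBF = 57131 / 18
MTBF = 3173.94 hours

3173.94 hours


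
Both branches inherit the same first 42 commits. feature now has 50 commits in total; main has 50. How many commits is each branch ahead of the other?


Common ancestor: commit #42
feature commits after divergence: 50 - 42 = 8
main commits after divergence: 50 - 42 = 8
feature is 8 commits ahead of main
main is 8 commits ahead of feature

feature ahead: 8, main ahead: 8


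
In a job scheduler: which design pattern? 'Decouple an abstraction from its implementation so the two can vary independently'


This matches the Bridge pattern

Bridge


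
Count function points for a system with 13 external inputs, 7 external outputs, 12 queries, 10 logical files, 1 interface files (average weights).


UFP = EI*4 + EO*5 + EQ*4 + ILF*10 + EIF*7
UFP = 13*4 + 7*5 + 12*4 + 10*10 + 1*7
UFP = 52 + 35 + 48 + 100 + 7
UFP = 242

242


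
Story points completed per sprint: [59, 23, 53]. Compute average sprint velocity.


Formula: Avg velocity = Total points / Number of sprints
Points: [59, 23, 53]
Sum = 59 + 23 + 53 = 135
Avg velocity = 135 / 3 = 45.0 points/sprint

45.0 points/sprint


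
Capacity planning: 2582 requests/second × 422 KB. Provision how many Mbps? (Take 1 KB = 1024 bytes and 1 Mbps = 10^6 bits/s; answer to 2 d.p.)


Formula: Mbps = payload_bytes * RPS * 8 / 1e6
Payload per request = 422 KB = 422 * 1024 = 432128 bytes
Total bytes/sec = 432128 * 2582 = 1115754496
Total bits/sec = 1115754496 * 8 = 8926035968
Mbps = 8926035968 / 1e6 = 8926.04

8926.04 Mbps


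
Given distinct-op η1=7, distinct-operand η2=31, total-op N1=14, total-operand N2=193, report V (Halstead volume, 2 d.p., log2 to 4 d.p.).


Formula: V = N * log2(η), where N = N1 + N2 and η = η1 + η2
η = 7 + 31 = 38
N = 14 + 193 = 207
log2(38) ≈ 5.2479
V = 207 * 5.2479 = 1086.32

1086.32


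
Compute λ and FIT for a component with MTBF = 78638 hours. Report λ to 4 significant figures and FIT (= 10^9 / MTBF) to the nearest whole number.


Formula: λ = 1 / MTBF; FIT = λ × 1e9 = 1e9 / MTBF
λ = 1 / 78638 ≈ 1.272e-05 failures/hour
FIT = 1e9 / 78638 ≈ 12716 failures per 1e9 hours (nearest whole number)

λ = 1.272e-05 /h, FIT = 12716


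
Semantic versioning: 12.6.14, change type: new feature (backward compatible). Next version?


Current: 12.6.14
Change category: 'new feature (backward compatible)' → minor bump
SemVer rule: minor bump → increment MINOR, reset PATCH to 0 (MAJOR unchanged)
New: 12.7.0

12.7.0


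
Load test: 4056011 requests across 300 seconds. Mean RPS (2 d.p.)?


Formula: throughput = requests / seconds
throughput = 4056011 / 300
throughput = 13520.04 requests/second

13520.04 requests/second


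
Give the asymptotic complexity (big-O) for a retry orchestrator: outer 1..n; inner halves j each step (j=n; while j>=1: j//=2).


Reasoning: n times log n
Complexity: O(n log n)

O(n log n)


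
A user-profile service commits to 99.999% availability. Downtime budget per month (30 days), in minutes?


Formula: allowed downtime = period * (100 - SLA) / 100
Period (month (30 days)) = 43200 minutes
Unavailability fraction = (100 - 99.999) / 100
Allowed downtime = 43200 * (100 - 99.999) / 100
Allowed downtime = 0.432 minutes

0.432 minutes


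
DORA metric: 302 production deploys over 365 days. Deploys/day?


Formula: deployments per day = releases / days
= 302 / 365
= 0.827 deploys/day
(equivalently, 5.79 deploys/week)

0.827 deploys/day


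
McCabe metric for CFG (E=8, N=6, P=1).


Formula: V(G) = E - N + 2P
V(G) = 8 - 6 + 2*1
V(G) = 2 + 2
V(G) = 4

4


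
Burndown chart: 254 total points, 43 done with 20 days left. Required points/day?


Formula: Required rate = Remaining points / Days left
Remaining = 254 - 43 = 211 points
Required rate = 211 / 20 = 10.55 points/day

10.55 points/day


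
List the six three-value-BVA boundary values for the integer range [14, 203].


Range: [14, 203]
Boundaries: just below min, min, min+1, max-1, max, just above max
Values: [13, 14, 15, 202, 203, 204]

[13, 14, 15, 202, 203, 204]


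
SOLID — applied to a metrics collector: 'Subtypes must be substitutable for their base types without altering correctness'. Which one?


This describes the Liskov Substitution Principle (LSP)

Liskov Substitution Principle (LSP)


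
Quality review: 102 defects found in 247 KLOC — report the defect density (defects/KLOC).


Defect density = defects / KLOC
Defect density = 102 / 247
Defect density = 0.413 defects/KLOC

0.413 defects/KLOC


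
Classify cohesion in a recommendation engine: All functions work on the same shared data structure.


Reasoning: Functions share data
Type: Communicational cohesion

Communicational cohesion


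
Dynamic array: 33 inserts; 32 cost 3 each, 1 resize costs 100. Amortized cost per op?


Formula: Amortized cost = Total cost / Operations
Total cost = (32 * 3) + (1 * 100)
Total cost = 96 + 100 = 196
Amortized = 196 / 33 = 5.9394

5.9394


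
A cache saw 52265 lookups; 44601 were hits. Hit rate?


Formula: hit rate = hits / (hits + misses) * 100
hit rate = 44601 / (44601 + 7664) * 100
hit rate = 44601 / 52265 * 100
hit rate = 85.34%

85.34%


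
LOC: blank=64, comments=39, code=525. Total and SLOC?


Total LOC = blank + comment + code
Total LOC = 64 + 39 + 525 = 628
SLOC (source only) = code = 525

Total LOC: 628, SLOC: 525


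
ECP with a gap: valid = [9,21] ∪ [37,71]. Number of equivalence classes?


Valid ranges: [9,21] and [37,71]
Class 1: x < 9 — invalid
Class 2: 9 ≤ x ≤ 21 — valid
Class 3: 21 < x < 37 — invalid (gap between ranges)
Class 4: 37 ≤ x ≤ 71 — valid
Class 5: x > 71 — invalid
Total equivalence classes: 5

5 equivalence classes


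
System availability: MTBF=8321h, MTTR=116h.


Availability = MTBF / (MTBF + MTTR)
Availability = 8321 / (8321 + 116)
Availability = 8321 / 8437
Availability = 98.6251%

98.6251%


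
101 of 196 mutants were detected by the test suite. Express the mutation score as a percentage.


Mutation score = killed / total * 100
Mutation score = 101 / 196 * 100
Mutation score = 51.53%

51.53%


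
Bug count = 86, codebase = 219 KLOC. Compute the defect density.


Defect density = defects / KLOC
Defect density = 86 / 219
Defect density = 0.393 defects/KLOC

0.393 defects/KLOC


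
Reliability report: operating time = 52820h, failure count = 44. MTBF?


Formula: MTBF = Total operating time / Number of failures
MTBF = 52820 / 44
MTBF = 1200.45 hours

1200.45 hours


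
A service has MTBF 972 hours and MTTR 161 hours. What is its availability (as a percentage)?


Availability = MTBF / (MTBF + MTTR)
Availability = 972 / (972 + 161)
Availability = 972 / 1133
Availability = 85.7899%

85.7899%


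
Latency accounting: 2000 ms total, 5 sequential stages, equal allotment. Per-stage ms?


Formula: per_stage = total_budget / stages
per_stage = 2000 / 5
per_stage = 400.0 ms

400.0 ms


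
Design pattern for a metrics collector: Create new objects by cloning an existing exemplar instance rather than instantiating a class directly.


This matches the Prototype pattern

Prototype


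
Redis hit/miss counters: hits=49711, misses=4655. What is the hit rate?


Formula: hit rate = hits / (hits + misses) * 100
hit rate = 49711 / (49711 + 4655) * 100
hit rate = 49711 / 54366 * 100
hit rate = 91.44%

91.44%


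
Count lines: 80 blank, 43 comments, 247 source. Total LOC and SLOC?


Total LOC = blank + comment + code
Total LOC = 80 + 43 + 247 = 370
SLOC (source only) = code = 247

Total LOC: 370, SLOC: 247


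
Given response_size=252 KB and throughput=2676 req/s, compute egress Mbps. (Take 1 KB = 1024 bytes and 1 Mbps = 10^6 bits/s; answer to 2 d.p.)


Formula: Mbps = payload_bytes * RPS * 8 / 1e6
Payload per request = 252 KB = 252 * 1024 = 258048 bytes
Total bytes/sec = 258048 * 2676 = 690536448
Total bits/sec = 690536448 * 8 = 5524291584
Mbps = 5524291584 / 1e6 = 5524.29

5524.29 Mbps


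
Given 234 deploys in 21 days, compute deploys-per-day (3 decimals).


Formula: deployments per day = releases / days
= 234 / 21
= 11.143 deploys/day
(equivalently, 78.0 deploys/week)

11.143 deploys/day


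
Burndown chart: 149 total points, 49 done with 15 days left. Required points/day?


Formula: Required rate = Remaining points / Days left
Remaining = 149 - 49 = 100 points
Required rate = 100 / 15 = 6.67 points/day

6.67 points/day


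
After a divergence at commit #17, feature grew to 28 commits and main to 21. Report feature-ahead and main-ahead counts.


Common ancestor: commit #17
feature commits after divergence: 28 - 17 = 11
main commits after divergence: 21 - 17 = 4
feature is 11 commits ahead of main
main is 4 commits ahead of feature

feature ahead: 11, main ahead: 4


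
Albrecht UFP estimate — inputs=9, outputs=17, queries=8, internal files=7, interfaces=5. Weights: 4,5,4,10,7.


UFP = EI*4 + EO*5 + EQ*4 + ILF*10 + EIF*7
UFP = 9*4 + 17*5 + 8*4 + 7*10 + 5*7
UFP = 36 + 85 + 32 + 70 + 35
UFP = 258

258


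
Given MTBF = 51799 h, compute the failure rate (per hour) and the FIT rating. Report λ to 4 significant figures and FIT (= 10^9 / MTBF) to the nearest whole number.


Formula: λ = 1 / MTBF; FIT = λ × 1e9 = 1e9 / MTBF
λ = 1 / 51799 ≈ 1.931e-05 failures/hour
FIT = 1e9 / 51799 ≈ 19305 failures per 1e9 hours (nearest whole number)

λ = 1.931e-05 /h, FIT = 19305


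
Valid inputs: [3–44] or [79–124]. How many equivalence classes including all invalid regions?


Valid ranges: [3,44] and [79,124]
Class 1: x < 3 — invalid
Class 2: 3 ≤ x ≤ 44 — valid
Class 3: 44 < x < 79 — invalid (gap between ranges)
Class 4: 79 ≤ x ≤ 124 — valid
Class 5: x > 124 — invalid
Total equivalence classes: 5

5 equivalence classes


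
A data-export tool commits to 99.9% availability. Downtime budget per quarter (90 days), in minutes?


Formula: allowed downtime = period * (100 - SLA) / 100
Period (quarter (90 days)) = 129600 minutes
Unavailability fraction = (100 - 99.9) / 100
Allowed downtime = 129600 * (100 - 99.9) / 100
Allowed downtime = 129.6 minutes

129.6 minutes


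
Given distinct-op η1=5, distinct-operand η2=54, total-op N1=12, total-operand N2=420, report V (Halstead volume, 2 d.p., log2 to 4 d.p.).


Formula: V = N * log2(η), where N = N1 + N2 and η = η1 + η2
η = 5 + 54 = 59
N = 12 + 420 = 432
log2(59) ≈ 5.8826
V = 432 * 5.8826 = 2541.28

2541.28


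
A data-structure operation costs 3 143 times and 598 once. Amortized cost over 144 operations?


Formula: Amortized cost = Total cost / Operations
Total cost = (143 * 3) + (1 * 598)
Total cost = 429 + 598 = 1027
Amortized = 1027 / 144 = 7.1319

7.1319


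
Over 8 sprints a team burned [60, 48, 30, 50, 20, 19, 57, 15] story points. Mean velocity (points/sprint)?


Formula: Avg velocity = Total points / Number of sprints
Points: [60, 48, 30, 50, 20, 19, 57, 15]
Sum = 60 + 48 + 30 + 50 + 20 + 19 + 57 + 15 = 299
Avg velocity = 299 / 8 = 37.38 points/sprint

37.38 points/sprint


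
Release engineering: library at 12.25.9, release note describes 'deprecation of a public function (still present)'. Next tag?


Current: 12.25.9
Change category: 'deprecation of a public function (still present)' → minor bump
SemVer rule: minor bump → increment MINOR, reset PATCH to 0 (MAJOR unchanged)
New: 12.26.0

12.26.0


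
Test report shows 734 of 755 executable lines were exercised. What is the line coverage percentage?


Coverage = covered / total * 100
Coverage = 734 / 755 * 100
Coverage = 97.22%

97.22%


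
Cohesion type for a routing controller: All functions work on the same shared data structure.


Reasoning: Functions share data
Type: Communicational cohesion

Communicational cohesion


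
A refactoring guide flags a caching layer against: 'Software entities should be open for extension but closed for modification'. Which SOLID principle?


This describes the Open/Closed Principle (OCP)

Open/Closed Principle (OCP)


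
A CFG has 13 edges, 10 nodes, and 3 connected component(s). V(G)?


Formula: V(G) = E - N + 2P
V(G) = 13 - 10 + 2*3
V(G) = 3 + 6
V(G) = 9

9


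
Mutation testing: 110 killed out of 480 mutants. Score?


Mutation score = killed / total * 100
Mutation score = 110 / 480 * 100
Mutation score = 22.92%

22.92%


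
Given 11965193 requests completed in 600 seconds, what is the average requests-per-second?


Formula: throughput = requests / seconds
throughput = 11965193 / 600
throughput = 19941.99 requests/second

19941.99 requests/second


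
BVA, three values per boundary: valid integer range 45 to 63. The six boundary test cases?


Range: [45, 63]
Boundaries: just below min, min, min+1, max-1, max, just above max
Values: [44, 45, 46, 62, 63, 64]

[44, 45, 46, 62, 63, 64]


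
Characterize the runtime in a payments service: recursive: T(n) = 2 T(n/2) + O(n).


Reasoning: master theorem case 2 (merge-sort recurrence)
Complexity: O(n log n)

O(n log n)


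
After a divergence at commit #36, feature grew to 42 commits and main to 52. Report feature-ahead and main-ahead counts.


Common ancestor: commit #36
feature commits after divergence: 42 - 36 = 6
main commits after divergence: 52 - 36 = 16
feature is 6 commits ahead of main
main is 16 commits ahead of feature

feature ahead: 6, main ahead: 16


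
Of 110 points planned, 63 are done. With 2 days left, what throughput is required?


Formula: Required rate = Remaining points / Days left
Remaining = 110 - 63 = 47 points
Required rate = 47 / 2 = 23.5 points/day

23.5 points/day


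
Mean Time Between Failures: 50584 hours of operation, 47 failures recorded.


Formula: MTBF = Total operating time / Number of failures
MTBF = 50584 / 47
MTBF = 1076.26 hours

1076.26 hours


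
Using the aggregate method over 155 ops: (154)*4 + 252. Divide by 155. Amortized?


Formula: Amortized cost = Total cost / Operations
Total cost = (154 * 4) + (1 * 252)
Total cost = 616 + 252 = 868
Amortized = 868 / 155 = 5.6

5.6


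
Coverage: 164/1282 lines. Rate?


Coverage = covered / total * 100
Coverage = 164 / 1282 * 100
Coverage = 12.79%

12.79%


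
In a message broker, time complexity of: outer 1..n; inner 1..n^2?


Reasoning: n times n^2
Complexity: O(n^3)

O(n^3)


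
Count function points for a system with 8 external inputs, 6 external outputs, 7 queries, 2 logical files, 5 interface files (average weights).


UFP = EI*4 + EO*5 + EQ*4 + ILF*10 + EIF*7
UFP = 8*4 + 6*5 + 7*4 + 2*10 + 5*7
UFP = 32 + 30 + 28 + 20 + 35
UFP = 145

145


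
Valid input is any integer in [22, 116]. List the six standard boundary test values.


Range: [22, 116]
Boundaries: just below min, min, min+1, max-1, max, just above max
Values: [21, 22, 23, 115, 116, 117]

[21, 22, 23, 115, 116, 117]


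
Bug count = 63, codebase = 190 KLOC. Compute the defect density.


Defect density = defects / KLOC
Defect density = 63 / 190
Defect density = 0.332 defects/KLOC

0.332 defects/KLOC


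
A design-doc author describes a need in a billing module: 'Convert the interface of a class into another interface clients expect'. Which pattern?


This matches the Adapter pattern

Adapter


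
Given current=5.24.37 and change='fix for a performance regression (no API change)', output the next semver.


Current: 5.24.37
Change category: 'fix for a performance regression (no API change)' → patch bump
SemVer rule: patch bump → increment PATCH (MAJOR and MINOR unchanged)
New: 5.24.38

5.24.38


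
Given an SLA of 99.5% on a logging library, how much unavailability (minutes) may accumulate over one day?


Formula: allowed downtime = period * (100 - SLA) / 100
Period (day) = 1440 minutes
Unavailability fraction = (100 - 99.5) / 100
Allowed downtime = 1440 * (100 - 99.5) / 100
Allowed downtime = 7.2 minutes

7.2 minutes


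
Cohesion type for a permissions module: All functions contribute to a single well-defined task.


Reasoning: Best: single purpose
Type: Functional cohesion

Functional cohesion


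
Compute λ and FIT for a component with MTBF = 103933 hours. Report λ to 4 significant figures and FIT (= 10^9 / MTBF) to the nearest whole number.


Formula: λ = 1 / MTBF; FIT = λ × 1e9 = 1e9 / MTBF
λ = 1 / 103933 ≈ 9.622e-06 failures/hour
FIT = 1e9 / 103933 ≈ 9622 failures per 1e9 hours (nearest whole number)

λ = 9.622e-06 /h, FIT = 9622


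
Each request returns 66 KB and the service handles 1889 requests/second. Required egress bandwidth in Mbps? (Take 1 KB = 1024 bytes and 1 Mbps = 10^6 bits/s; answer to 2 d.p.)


Formula: Mbps = payload_bytes * RPS * 8 / 1e6
Payload per request = 66 KB = 66 * 1024 = 67584 bytes
Total bytes/sec = 67584 * 1889 = 127666176
Total bits/sec = 127666176 * 8 = 1021329408
Mbps = 1021329408 / 1e6 = 1021.33

1021.33 Mbps


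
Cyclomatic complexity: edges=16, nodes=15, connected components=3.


Formula: V(G) = E - N + 2P
V(G) = 16 - 15 + 2*3
V(G) = 1 + 6
V(G) = 7

7


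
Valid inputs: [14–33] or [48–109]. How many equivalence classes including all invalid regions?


Valid ranges: [14,33] and [48,109]
Class 1: x < 14 — invalid
Class 2: 14 ≤ x ≤ 33 — valid
Class 3: 33 < x < 48 — invalid (gap between ranges)
Class 4: 48 ≤ x ≤ 109 — valid
Class 5: x > 109 — invalid
Total equivalence classes: 5

5 equivalence classes


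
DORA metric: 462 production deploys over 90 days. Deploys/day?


Formula: deployments per day = releases / days
= 462 / 90
= 5.133 deploys/day
(equivalently, 35.93 deploys/week)

5.133 deploys/day


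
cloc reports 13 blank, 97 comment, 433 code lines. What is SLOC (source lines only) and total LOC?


Total LOC = blank + comment + code
Total LOC = 13 + 97 + 433 = 543
SLOC (source only) = code = 433

Total LOC: 543, SLOC: 433


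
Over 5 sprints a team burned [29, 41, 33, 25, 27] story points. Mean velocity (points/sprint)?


Formula: Avg velocity = Total points / Number of sprints
Points: [29, 41, 33, 25, 27]
Sum = 29 + 41 + 33 + 25 + 27 = 155
Avg velocity = 155 / 5 = 31.0 points/sprint

31.0 points/sprint


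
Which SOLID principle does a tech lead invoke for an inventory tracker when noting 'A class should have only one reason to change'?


This describes the Single Responsibility Principle (SRP)

Single Responsibility Principle (SRP)


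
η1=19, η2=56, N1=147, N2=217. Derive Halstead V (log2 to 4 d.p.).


Formula: V = N * log2(η), where N = N1 + N2 and η = η1 + η2
η = 19 + 56 = 75
N = 147 + 217 = 364
log2(75) ≈ 6.2288
V = 364 * 6.2288 = 2267.28

2267.28


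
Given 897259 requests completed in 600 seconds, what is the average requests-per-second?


Formula: throughput = requests / seconds
throughput = 897259 / 600
throughput = 1495.43 requests/second

1495.43 requests/second


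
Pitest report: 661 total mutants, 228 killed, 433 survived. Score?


Mutation score = killed / total * 100
Mutation score = 228 / 661 * 100
Mutation score = 34.49%

34.49%


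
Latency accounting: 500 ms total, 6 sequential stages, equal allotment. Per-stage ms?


Formula: per_stage = total_budget / stages
per_stage = 500 / 6
per_stage = 83.33 ms

83.33 ms


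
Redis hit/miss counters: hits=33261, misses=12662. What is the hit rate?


Formula: hit rate = hits / (hits + misses) * 100
hit rate = 33261 / (33261 + 12662) * 100
hit rate = 33261 / 45923 * 100
hit rate = 72.43%

72.43%


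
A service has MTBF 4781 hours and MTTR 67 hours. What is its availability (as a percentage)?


Availability = MTBF / (MTBF + MTTR)
Availability = 4781 / (4781 + 67)
Availability = 4781 / 4848
Availability = 98.618%

98.618%


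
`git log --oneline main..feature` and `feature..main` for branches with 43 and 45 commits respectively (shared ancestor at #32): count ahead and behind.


Common ancestor: commit #32
feature commits after divergence: 43 - 32 = 11
main commits after divergence: 45 - 32 = 13
feature is 11 commits ahead of main
main is 13 commits ahead of feature

feature ahead: 11, main ahead: 13


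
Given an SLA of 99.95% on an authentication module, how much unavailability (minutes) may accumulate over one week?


Formula: allowed downtime = period * (100 - SLA) / 100
Period (week) = 10080 minutes
Unavailability fraction = (100 - 99.95) / 100
Allowed downtime = 10080 * (100 - 99.95) / 100
Allowed downtime = 5.04 minutes

5.04 minutes


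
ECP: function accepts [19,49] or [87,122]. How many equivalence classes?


Valid ranges: [19,49] and [87,122]
Class 1: x < 19 — invalid
Class 2: 19 ≤ x ≤ 49 — valid
Class 3: 49 < x < 87 — invalid (gap between ranges)
Class 4: 87 ≤ x ≤ 122 — valid
Class 5: x > 122 — invalid
Total equivalence classes: 5

5 equivalence classes


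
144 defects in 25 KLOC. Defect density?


Defect density = defects / KLOC
Defect density = 144 / 25
Defect density = 5.76 defects/KLOC

5.76 defects/KLOC


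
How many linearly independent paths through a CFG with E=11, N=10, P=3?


Formula: V(G) = E - N + 2P
V(G) = 11 - 10 + 2*3
V(G) = 1 + 6
V(G) = 7

7


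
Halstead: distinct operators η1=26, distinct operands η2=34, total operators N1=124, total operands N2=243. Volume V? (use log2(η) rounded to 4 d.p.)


Formula: V = N * log2(η), where N = N1 + N2 and η = η1 + η2
η = 26 + 34 = 60
N = 124 + 243 = 367
log2(60) ≈ 5.9069
V = 367 * 5.9069 = 2167.83

2167.83


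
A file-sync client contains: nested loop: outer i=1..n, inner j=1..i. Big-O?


Reasoning: triangle: n(n+1)/2 ~ n^2/2
Complexity: O(n^2)

O(n^2)


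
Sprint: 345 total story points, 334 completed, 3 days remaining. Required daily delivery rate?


Formula: Required rate = Remaining points / Days left
Remaining = 345 - 334 = 11 points
Required rate = 11 / 3 = 3.67 points/day

3.67 points/day


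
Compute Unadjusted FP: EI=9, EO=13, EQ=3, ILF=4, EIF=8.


UFP = EI*4 + EO*5 + EQ*4 + ILF*10 + EIF*7
UFP = 9*4 + 13*5 + 3*4 + 4*10 + 8*7
UFP = 36 + 65 + 12 + 40 + 56
UFP = 209

209


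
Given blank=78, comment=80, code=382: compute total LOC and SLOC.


Total LOC = blank + comment + code
Total LOC = 78 + 80 + 382 = 540
SLOC (source only) = code = 382

Total LOC: 540, SLOC: 382


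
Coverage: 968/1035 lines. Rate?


Coverage = covered / total * 100
Coverage = 968 / 1035 * 100
Coverage = 93.53%

93.53%


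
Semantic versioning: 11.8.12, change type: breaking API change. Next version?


Current: 11.8.12
Change category: 'breaking API change' → major bump
SemVer rule: major bump → increment MAJOR, reset MINOR and PATCH to 0
New: 12.0.0

12.0.0


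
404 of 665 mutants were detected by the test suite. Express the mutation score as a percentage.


Mutation score = killed / total * 100
Mutation score = 404 / 665 * 100
Mutation score = 60.75%

60.75%


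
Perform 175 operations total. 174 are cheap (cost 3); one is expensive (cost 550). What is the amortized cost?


Formula: Amortized cost = Total cost / Operations
Total cost = (174 * 3) + (1 * 550)
Total cost = 522 + 550 = 1072
Amortized = 1072 / 175 = 6.1257

6.1257


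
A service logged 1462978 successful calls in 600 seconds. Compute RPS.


Formula: throughput = requests / seconds
throughput = 1462978 / 600
throughput = 2438.3 requests/second

2438.3 requests/second


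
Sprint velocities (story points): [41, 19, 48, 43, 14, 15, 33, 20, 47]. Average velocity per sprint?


Formula: Avg velocity = Total points / Number of sprints
Points: [41, 19, 48, 43, 14, 15, 33, 20, 47]
Sum = 41 + 19 + 48 + 43 + 14 + 15 + 33 + 20 + 47 = 280
Avg velocity = 280 / 9 = 31.11 points/sprint

31.11 points/sprint


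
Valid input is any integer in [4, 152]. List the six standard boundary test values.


Range: [4, 152]
Boundaries: just below min, min, min+1, max-1, max, just above max
Values: [3, 4, 5, 151, 152, 153]

[3, 4, 5, 151, 152, 153]


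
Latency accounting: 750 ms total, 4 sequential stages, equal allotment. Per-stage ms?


Formula: per_stage = total_budget / stages
per_stage = 750 / 4
per_stage = 187.5 ms

187.5 ms


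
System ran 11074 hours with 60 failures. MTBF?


Formula: MTBF = Total operating time / Number of failures
MTBF = 11074 / 60
MTBF = 184.57 hours

184.57 hours


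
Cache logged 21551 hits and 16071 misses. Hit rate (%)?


Formula: hit rate = hits / (hits + misses) * 100
hit rate = 21551 / (21551 + 16071) * 100
hit rate = 21551 / 37622 * 100
hit rate = 57.28%

57.28%
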